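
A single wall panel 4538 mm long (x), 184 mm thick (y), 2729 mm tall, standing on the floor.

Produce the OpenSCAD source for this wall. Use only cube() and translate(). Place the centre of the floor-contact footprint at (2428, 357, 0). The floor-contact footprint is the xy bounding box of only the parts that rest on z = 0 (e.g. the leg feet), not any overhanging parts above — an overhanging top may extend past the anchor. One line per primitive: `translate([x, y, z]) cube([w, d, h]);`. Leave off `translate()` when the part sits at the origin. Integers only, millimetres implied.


translate([159, 265, 0]) cube([4538, 184, 2729]);


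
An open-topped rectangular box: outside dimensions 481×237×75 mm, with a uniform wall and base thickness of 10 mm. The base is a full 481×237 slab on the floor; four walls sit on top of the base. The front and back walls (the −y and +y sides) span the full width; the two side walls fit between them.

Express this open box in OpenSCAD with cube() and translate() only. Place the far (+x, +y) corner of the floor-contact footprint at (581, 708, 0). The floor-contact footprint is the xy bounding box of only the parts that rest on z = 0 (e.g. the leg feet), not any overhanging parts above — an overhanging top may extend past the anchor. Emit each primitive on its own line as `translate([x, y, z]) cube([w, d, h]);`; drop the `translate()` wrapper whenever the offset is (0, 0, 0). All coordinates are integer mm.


translate([100, 471, 0]) cube([481, 237, 10]);
translate([100, 471, 10]) cube([481, 10, 65]);
translate([100, 698, 10]) cube([481, 10, 65]);
translate([100, 481, 10]) cube([10, 217, 65]);
translate([571, 481, 10]) cube([10, 217, 65]);


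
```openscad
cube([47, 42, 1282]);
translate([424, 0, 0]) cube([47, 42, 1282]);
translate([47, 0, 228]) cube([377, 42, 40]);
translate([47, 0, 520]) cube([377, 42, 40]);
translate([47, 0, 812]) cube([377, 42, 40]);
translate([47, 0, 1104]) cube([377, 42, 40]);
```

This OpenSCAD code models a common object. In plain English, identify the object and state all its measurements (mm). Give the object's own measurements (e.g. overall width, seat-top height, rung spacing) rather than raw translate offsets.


A straight ladder. Two 47×42 mm vertical rails, 1282 mm tall, stand 471 mm apart (outside-to-outside) with their front faces coplanar on the −y side. 4 rungs, each 42 mm deep and 40 mm tall, span between the inner faces of the rails, front faces flush with the rails. The lowest rung's underside is at z = 228 mm and rungs are spaced 292 mm apart (underside to underside).


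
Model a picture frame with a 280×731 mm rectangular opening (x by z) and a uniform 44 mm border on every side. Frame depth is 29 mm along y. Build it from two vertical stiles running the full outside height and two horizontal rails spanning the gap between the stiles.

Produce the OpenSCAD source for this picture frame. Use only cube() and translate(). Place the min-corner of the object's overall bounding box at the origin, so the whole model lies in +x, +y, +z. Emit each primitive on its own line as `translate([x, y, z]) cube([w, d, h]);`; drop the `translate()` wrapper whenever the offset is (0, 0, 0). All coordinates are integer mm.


cube([44, 29, 819]);
translate([324, 0, 0]) cube([44, 29, 819]);
translate([44, 0, 0]) cube([280, 29, 44]);
translate([44, 0, 775]) cube([280, 29, 44]);


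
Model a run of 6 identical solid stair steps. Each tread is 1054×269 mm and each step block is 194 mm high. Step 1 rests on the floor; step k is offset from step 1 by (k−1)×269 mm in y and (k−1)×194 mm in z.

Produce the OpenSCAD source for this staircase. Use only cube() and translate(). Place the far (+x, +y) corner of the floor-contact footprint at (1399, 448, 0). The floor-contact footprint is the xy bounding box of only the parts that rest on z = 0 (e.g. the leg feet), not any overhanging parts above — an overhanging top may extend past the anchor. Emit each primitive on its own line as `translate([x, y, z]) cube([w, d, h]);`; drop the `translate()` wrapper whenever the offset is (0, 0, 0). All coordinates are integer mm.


translate([345, 179, 0]) cube([1054, 269, 194]);
translate([345, 448, 194]) cube([1054, 269, 194]);
translate([345, 717, 388]) cube([1054, 269, 194]);
translate([345, 986, 582]) cube([1054, 269, 194]);
translate([345, 1255, 776]) cube([1054, 269, 194]);
translate([345, 1524, 970]) cube([1054, 269, 194]);


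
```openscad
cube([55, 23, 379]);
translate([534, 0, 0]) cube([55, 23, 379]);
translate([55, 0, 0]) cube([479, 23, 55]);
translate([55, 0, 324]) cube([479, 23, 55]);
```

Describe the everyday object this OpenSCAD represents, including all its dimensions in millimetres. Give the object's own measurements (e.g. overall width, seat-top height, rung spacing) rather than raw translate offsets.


A rectangular picture frame lying in the x–z plane (depth along y). The opening is 479 mm wide (x) by 269 mm tall (z), surrounded by a border 55 mm wide on all four sides. The frame is 23 mm deep and is made of two full-height vertical stiles with two horizontal rails fitted between them.


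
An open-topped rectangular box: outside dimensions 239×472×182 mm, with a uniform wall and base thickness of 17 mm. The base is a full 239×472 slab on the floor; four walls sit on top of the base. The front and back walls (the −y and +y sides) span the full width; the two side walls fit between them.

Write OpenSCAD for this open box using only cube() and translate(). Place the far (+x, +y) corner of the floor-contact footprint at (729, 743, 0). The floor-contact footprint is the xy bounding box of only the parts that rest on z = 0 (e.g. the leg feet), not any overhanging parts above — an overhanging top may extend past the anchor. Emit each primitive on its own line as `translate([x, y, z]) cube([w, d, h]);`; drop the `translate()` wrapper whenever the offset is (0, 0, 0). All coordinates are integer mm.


translate([490, 271, 0]) cube([239, 472, 17]);
translate([490, 271, 17]) cube([239, 17, 165]);
translate([490, 726, 17]) cube([239, 17, 165]);
translate([490, 288, 17]) cube([17, 438, 165]);
translate([712, 288, 17]) cube([17, 438, 165]);


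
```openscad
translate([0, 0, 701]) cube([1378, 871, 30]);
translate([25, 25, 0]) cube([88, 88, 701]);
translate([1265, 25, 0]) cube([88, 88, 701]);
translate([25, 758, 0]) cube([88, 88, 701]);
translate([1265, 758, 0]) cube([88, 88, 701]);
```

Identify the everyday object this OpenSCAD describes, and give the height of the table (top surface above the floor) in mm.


A table. The table height is 731 mm.

A 1378×871×30 slab sits at z = 701 on four 88 mm square posts — a table. The top surface is at 701 + 30 = 731 mm.


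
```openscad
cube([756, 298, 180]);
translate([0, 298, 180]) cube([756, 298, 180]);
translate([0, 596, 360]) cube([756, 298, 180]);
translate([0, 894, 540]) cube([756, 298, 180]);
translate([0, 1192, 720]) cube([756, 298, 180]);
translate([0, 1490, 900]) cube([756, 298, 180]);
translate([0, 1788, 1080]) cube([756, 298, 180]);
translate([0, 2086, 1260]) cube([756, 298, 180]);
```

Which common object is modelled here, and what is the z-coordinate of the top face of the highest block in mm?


A staircase. The total rise is 1440 mm.

8 identical blocks, each offset up and back from the previous — a staircase. Each step is 180 mm tall and there are 8 of them, so the total rise is 8 × 180 = 1440 mm.


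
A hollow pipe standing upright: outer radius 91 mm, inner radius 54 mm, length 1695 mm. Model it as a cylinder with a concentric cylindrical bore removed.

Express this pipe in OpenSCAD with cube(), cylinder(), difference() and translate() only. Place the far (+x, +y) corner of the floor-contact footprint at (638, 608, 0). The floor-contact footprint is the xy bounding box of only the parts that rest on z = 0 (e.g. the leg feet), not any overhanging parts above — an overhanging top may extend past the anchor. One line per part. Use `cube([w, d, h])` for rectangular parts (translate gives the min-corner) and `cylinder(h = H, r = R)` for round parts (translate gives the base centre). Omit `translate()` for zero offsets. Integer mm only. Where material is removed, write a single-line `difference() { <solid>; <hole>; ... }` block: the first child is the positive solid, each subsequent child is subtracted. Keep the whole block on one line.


difference() { translate([547, 517, 0]) cylinder(h = 1695, r = 91); translate([547, 517, 0]) cylinder(h = 1695, r = 54); }


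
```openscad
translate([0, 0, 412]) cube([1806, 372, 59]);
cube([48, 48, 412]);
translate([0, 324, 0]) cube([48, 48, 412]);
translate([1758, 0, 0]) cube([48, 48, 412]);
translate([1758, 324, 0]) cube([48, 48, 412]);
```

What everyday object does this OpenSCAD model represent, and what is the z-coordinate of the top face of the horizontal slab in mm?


A bench. The seat-top height is 471 mm.

A long slab on four corner posts — a bench. The slab sits at z = 412 with thickness 59, so the top is 412 + 59 = 471 mm.


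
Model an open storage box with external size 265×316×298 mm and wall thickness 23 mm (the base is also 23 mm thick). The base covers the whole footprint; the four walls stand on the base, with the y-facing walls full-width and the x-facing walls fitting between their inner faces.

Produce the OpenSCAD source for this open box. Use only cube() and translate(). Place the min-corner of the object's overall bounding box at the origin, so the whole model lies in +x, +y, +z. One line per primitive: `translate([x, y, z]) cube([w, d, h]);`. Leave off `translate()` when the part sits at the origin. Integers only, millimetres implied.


cube([265, 316, 23]);
translate([0, 0, 23]) cube([265, 23, 275]);
translate([0, 293, 23]) cube([265, 23, 275]);
translate([0, 23, 23]) cube([23, 270, 275]);
translate([242, 23, 23]) cube([23, 270, 275]);


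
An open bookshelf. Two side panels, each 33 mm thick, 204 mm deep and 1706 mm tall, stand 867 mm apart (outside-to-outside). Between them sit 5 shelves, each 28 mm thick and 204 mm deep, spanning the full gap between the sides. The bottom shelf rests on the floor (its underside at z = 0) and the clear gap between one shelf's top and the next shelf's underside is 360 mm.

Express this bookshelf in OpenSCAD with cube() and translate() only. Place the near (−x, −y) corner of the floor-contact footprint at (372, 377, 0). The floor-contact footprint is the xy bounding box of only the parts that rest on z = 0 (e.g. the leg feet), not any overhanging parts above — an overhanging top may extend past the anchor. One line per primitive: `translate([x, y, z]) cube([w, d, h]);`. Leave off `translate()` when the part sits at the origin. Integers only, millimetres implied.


translate([372, 377, 0]) cube([33, 204, 1706]);
translate([1206, 377, 0]) cube([33, 204, 1706]);
translate([405, 377, 0]) cube([801, 204, 28]);
translate([405, 377, 388]) cube([801, 204, 28]);
translate([405, 377, 776]) cube([801, 204, 28]);
translate([405, 377, 1164]) cube([801, 204, 28]);
translate([405, 377, 1552]) cube([801, 204, 28]);


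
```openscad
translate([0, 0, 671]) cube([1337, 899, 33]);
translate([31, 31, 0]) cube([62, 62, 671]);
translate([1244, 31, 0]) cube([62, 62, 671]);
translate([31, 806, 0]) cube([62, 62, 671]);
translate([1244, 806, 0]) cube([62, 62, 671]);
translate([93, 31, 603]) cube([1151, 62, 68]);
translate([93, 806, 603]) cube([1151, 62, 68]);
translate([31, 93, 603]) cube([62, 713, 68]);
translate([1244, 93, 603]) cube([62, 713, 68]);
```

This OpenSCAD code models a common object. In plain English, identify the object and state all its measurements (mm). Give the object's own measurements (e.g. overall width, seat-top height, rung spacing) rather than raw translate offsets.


A rectangular dining table. The top is 1337×899×33 mm with its upper surface at z = 704 mm. It stands on four 62×62 mm square legs, each inset 31 mm from the nearest pair of top edges, running from the floor to the underside of the top. Four apron rails, 62 mm thick and 68 mm tall, run between adjacent legs with their top edges flush with the underside of the top and their outer faces flush with the legs' outer faces.


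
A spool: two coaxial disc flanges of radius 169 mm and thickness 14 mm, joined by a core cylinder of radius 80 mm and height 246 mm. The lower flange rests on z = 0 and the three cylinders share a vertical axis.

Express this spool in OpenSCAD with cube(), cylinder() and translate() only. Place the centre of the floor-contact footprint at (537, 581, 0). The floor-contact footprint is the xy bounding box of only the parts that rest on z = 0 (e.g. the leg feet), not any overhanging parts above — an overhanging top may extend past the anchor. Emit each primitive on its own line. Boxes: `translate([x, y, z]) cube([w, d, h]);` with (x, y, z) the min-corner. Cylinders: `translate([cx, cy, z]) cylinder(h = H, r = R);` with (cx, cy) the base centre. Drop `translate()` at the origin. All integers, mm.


translate([537, 581, 0]) cylinder(h = 14, r = 169);
translate([537, 581, 14]) cylinder(h = 246, r = 80);
translate([537, 581, 260]) cylinder(h = 14, r = 169);


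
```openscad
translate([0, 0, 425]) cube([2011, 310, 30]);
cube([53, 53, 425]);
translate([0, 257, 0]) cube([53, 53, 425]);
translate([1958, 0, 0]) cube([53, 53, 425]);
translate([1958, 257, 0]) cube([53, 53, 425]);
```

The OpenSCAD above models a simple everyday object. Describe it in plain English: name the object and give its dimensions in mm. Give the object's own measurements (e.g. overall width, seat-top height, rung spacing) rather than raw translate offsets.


A long wooden bench with a 2011 mm (x) × 310 mm (y) seat, 30 mm thick, its top surface 455 mm above the floor. Four 53 mm square legs at the seat corners, flush with the edges, run from z = 0 to the seat underside.


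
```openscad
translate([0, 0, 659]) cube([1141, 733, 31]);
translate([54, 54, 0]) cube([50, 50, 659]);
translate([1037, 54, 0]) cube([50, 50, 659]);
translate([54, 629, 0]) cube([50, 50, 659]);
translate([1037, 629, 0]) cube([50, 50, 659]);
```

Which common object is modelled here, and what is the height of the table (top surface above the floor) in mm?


A table. The table height is 690 mm.

A 1141×733×31 slab sits at z = 659 on four 50 mm square posts — a table. The top surface is at 659 + 31 = 690 mm.


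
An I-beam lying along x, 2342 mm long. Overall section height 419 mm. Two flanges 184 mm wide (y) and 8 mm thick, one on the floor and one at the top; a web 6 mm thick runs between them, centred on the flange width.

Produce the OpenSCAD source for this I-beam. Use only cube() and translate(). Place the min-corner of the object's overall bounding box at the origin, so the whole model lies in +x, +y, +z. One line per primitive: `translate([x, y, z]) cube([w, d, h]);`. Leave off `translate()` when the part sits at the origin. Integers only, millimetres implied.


cube([2342, 184, 8]);
translate([0, 89, 8]) cube([2342, 6, 403]);
translate([0, 0, 411]) cube([2342, 184, 8]);


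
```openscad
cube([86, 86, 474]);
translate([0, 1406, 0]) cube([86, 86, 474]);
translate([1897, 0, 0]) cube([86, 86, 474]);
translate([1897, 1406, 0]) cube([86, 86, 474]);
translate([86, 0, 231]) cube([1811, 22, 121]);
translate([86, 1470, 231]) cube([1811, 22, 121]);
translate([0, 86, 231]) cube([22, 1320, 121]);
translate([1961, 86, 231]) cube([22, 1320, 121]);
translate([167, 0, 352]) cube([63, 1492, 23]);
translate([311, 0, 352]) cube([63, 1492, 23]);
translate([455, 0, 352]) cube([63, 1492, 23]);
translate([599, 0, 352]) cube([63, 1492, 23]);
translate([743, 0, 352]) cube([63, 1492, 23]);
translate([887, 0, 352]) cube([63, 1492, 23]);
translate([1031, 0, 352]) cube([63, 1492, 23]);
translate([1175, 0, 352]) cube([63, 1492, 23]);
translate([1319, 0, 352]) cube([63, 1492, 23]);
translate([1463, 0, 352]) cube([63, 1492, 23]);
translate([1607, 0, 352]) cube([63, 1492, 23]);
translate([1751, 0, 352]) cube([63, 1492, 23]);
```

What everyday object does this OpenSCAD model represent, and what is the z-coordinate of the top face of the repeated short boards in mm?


A bed frame. The slat-top height is 375 mm.

Four posts, four rails, and a row of slats — a bed frame. Slats sit on the rails at z = 231 + 121 = 352; with slat thickness 23, the top is 375 mm.


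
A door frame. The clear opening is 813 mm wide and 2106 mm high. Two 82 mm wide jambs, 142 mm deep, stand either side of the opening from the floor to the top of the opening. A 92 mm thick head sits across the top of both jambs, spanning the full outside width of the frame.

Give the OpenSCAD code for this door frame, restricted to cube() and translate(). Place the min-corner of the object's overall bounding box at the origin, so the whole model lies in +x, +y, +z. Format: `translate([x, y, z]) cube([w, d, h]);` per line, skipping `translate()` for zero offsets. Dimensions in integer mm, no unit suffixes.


cube([82, 142, 2106]);
translate([895, 0, 0]) cube([82, 142, 2106]);
translate([0, 0, 2106]) cube([977, 142, 92]);


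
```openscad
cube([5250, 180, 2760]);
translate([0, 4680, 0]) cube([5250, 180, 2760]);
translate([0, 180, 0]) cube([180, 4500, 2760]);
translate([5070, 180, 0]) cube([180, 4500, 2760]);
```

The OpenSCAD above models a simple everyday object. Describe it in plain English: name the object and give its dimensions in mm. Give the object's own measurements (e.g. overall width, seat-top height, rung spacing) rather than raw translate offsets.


The wall frame of a small rectangular building: four walls, each 2760 mm tall and 180 mm thick, enclosing a footprint 5250 mm (x) by 4860 mm (y) outside-to-outside, with no floor or roof. The front and back walls (the −y and +y sides) span the full width; the two side walls fit between them.


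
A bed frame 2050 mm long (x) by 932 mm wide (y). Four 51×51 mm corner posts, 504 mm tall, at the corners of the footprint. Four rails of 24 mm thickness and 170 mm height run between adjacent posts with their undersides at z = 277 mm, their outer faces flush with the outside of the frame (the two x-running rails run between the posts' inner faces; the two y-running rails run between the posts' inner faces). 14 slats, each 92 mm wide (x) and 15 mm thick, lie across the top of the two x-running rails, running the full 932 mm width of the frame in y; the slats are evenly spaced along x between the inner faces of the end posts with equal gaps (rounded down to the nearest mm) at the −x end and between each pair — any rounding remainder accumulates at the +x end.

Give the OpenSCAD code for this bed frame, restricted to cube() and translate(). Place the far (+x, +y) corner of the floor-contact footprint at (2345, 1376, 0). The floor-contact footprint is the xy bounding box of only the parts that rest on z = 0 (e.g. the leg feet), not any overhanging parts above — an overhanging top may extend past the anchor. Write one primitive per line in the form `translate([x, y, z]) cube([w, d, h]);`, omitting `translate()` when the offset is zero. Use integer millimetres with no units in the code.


translate([295, 444, 0]) cube([51, 51, 504]);
translate([295, 1325, 0]) cube([51, 51, 504]);
translate([2294, 444, 0]) cube([51, 51, 504]);
translate([2294, 1325, 0]) cube([51, 51, 504]);
translate([346, 444, 277]) cube([1948, 24, 170]);
translate([346, 1352, 277]) cube([1948, 24, 170]);
translate([295, 495, 277]) cube([24, 830, 170]);
translate([2321, 495, 277]) cube([24, 830, 170]);
translate([390, 444, 447]) cube([92, 932, 15]);
translate([526, 444, 447]) cube([92, 932, 15]);
translate([662, 444, 447]) cube([92, 932, 15]);
translate([798, 444, 447]) cube([92, 932, 15]);
translate([934, 444, 447]) cube([92, 932, 15]);
translate([1070, 444, 447]) cube([92, 932, 15]);
translate([1206, 444, 447]) cube([92, 932, 15]);
translate([1342, 444, 447]) cube([92, 932, 15]);
translate([1478, 444, 447]) cube([92, 932, 15]);
translate([1614, 444, 447]) cube([92, 932, 15]);
translate([1750, 444, 447]) cube([92, 932, 15]);
translate([1886, 444, 447]) cube([92, 932, 15]);
translate([2022, 444, 447]) cube([92, 932, 15]);
translate([2158, 444, 447]) cube([92, 932, 15]);


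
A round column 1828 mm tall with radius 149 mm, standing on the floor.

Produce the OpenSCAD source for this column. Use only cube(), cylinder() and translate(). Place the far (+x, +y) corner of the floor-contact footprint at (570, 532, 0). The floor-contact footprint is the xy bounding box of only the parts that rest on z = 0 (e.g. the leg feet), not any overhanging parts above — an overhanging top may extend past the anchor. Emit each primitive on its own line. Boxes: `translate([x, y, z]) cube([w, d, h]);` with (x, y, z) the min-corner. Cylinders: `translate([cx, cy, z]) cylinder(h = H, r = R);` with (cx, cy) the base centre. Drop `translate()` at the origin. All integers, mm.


translate([421, 383, 0]) cylinder(h = 1828, r = 149);


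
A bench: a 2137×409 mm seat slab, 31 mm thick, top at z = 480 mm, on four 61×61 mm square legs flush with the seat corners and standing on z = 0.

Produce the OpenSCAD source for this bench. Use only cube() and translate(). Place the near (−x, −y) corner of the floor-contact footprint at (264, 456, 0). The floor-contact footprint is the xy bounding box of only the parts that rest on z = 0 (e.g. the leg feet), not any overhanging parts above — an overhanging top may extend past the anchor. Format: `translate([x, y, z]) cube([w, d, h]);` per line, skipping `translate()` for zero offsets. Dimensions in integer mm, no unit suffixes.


translate([264, 456, 449]) cube([2137, 409, 31]);
translate([264, 456, 0]) cube([61, 61, 449]);
translate([264, 804, 0]) cube([61, 61, 449]);
translate([2340, 456, 0]) cube([61, 61, 449]);
translate([2340, 804, 0]) cube([61, 61, 449]);


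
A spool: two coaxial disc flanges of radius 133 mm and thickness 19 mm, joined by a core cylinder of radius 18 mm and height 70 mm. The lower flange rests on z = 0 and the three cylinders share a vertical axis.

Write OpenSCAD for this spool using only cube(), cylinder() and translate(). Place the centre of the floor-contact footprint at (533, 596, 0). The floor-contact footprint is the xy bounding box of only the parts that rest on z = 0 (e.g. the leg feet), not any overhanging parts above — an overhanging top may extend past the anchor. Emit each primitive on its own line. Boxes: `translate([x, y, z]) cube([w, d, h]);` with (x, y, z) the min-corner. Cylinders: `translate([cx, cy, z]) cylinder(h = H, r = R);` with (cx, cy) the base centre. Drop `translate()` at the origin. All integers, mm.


translate([533, 596, 0]) cylinder(h = 19, r = 133);
translate([533, 596, 19]) cylinder(h = 70, r = 18);
translate([533, 596, 89]) cylinder(h = 19, r = 133);


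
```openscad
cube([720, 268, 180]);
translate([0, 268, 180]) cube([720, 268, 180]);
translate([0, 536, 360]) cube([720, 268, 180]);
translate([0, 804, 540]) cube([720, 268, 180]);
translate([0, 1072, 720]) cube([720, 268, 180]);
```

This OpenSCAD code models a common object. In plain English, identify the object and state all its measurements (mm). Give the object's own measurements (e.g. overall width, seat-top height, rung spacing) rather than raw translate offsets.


A straight staircase of 5 solid steps. Each step is 720 mm wide (x), 268 mm deep (y, the going) and 180 mm tall (the rise). The first step rests on the floor; each subsequent step sits one going further in +y and one rise higher in +z, directly behind and above the previous step with no overlap.


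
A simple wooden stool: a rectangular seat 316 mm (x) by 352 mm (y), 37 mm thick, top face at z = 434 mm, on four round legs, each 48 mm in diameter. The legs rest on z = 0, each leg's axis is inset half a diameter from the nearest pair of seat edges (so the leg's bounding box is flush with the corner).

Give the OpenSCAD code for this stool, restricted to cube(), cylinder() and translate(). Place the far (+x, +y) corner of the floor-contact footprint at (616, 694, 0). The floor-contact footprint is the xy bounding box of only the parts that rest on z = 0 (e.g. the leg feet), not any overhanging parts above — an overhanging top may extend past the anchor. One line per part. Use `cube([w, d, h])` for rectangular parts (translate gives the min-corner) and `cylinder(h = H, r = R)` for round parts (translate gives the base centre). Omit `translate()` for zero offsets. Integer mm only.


translate([300, 342, 397]) cube([316, 352, 37]);
translate([324, 366, 0]) cylinder(h = 397, r = 24);
translate([592, 366, 0]) cylinder(h = 397, r = 24);
translate([324, 670, 0]) cylinder(h = 397, r = 24);
translate([592, 670, 0]) cylinder(h = 397, r = 24);


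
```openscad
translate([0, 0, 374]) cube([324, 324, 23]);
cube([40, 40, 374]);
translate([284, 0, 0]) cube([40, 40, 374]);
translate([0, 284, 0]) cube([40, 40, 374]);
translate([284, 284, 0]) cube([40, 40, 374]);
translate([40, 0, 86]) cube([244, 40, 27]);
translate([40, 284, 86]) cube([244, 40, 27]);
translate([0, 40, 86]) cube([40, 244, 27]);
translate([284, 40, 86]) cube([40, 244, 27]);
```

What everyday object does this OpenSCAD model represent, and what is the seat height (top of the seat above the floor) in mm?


A stool. The seat height is 397 mm.

A 324×324×23 slab at z = 374 on four corner posts — a stool. The seat top is 374 + 23 = 397 mm.


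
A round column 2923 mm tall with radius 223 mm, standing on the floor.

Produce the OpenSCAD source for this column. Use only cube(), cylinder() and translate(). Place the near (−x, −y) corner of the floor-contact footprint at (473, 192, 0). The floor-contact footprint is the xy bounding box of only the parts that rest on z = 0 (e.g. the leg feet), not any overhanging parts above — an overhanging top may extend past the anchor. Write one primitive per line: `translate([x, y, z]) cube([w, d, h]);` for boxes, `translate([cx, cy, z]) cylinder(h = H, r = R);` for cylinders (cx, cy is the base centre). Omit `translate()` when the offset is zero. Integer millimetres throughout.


translate([696, 415, 0]) cylinder(h = 2923, r = 223);


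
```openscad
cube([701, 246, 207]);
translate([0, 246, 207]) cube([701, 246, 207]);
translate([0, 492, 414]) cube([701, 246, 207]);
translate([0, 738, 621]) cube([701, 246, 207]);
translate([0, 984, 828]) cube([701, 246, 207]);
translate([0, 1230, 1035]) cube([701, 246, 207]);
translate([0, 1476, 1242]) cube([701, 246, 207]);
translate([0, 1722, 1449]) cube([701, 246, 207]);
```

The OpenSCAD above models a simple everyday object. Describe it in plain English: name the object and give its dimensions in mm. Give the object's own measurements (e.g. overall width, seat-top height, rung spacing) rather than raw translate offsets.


A straight staircase of 8 solid steps. Each step is 701 mm wide (x), 246 mm deep (y, the going) and 207 mm tall (the rise). The first step rests on the floor; each subsequent step sits one going further in +y and one rise higher in +z, directly behind and above the previous step with no overlap.


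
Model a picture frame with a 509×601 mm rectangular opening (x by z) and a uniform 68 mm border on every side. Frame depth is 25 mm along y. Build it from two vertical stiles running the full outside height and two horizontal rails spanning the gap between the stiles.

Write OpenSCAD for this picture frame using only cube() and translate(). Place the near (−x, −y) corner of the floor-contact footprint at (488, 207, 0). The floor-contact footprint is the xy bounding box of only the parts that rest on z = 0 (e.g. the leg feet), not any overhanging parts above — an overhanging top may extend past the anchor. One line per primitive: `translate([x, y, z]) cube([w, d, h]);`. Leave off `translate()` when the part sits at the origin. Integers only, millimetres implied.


translate([488, 207, 0]) cube([68, 25, 737]);
translate([1065, 207, 0]) cube([68, 25, 737]);
translate([556, 207, 0]) cube([509, 25, 68]);
translate([556, 207, 669]) cube([509, 25, 68]);


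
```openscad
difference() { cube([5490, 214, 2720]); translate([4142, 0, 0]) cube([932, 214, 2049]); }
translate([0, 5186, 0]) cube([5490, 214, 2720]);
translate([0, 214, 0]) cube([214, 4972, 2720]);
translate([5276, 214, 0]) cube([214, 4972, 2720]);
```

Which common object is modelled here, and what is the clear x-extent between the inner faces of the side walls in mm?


A single room. The interior width is 5062 mm.

Four walls enclosing a rectangle with a door in the front wall — a room. Outside width 5490 minus two 214 mm walls gives 5062 mm.


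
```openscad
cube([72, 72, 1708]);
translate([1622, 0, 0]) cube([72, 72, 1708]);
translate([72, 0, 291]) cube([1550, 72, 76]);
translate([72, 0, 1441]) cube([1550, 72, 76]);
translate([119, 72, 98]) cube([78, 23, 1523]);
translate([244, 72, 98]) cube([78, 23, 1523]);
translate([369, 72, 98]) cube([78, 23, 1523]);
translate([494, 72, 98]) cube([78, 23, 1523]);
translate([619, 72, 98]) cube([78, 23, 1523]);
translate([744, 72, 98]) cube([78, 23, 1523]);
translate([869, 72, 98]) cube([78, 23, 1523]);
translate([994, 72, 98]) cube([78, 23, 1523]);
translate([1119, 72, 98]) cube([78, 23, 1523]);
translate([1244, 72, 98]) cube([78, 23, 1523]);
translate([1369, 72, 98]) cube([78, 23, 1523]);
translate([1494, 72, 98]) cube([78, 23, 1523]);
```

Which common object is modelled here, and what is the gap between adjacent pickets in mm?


A fence section. The picket gap is 47 mm.

Two posts, two rails, 12 pickets — a fence section. Span 1550 mm holds 12 pickets of 78 mm with 13 equal gaps: ⌊(1550 − 12·78) / 13⌋ = 47 mm.


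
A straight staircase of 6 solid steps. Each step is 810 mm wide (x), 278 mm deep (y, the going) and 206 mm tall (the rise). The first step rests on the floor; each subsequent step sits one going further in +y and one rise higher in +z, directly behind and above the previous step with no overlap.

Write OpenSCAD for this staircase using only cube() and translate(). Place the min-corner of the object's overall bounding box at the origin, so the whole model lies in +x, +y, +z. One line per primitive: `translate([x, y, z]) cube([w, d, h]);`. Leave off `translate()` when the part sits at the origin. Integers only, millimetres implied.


cube([810, 278, 206]);
translate([0, 278, 206]) cube([810, 278, 206]);
translate([0, 556, 412]) cube([810, 278, 206]);
translate([0, 834, 618]) cube([810, 278, 206]);
translate([0, 1112, 824]) cube([810, 278, 206]);
translate([0, 1390, 1030]) cube([810, 278, 206]);


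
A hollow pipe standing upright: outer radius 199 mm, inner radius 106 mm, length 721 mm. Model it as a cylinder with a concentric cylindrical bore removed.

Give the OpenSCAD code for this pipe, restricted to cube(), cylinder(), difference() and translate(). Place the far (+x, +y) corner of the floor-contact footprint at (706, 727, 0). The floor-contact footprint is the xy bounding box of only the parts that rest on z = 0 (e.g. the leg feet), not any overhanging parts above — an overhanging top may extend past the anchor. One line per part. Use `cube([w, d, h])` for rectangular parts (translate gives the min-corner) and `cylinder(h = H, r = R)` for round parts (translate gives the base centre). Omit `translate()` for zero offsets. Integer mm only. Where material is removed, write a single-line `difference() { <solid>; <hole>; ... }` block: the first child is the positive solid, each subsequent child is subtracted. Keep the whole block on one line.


difference() { translate([507, 528, 0]) cylinder(h = 721, r = 199); translate([507, 528, 0]) cylinder(h = 721, r = 106); }


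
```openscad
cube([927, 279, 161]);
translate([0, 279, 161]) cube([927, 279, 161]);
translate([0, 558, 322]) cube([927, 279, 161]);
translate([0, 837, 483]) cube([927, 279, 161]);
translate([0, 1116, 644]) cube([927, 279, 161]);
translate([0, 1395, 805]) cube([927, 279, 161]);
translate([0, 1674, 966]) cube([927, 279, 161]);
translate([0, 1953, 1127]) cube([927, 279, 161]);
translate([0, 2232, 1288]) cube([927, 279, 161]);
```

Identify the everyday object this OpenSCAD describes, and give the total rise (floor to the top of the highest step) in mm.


A staircase. The total rise is 1449 mm.

9 identical blocks, each offset up and back from the previous — a staircase. Each step is 161 mm tall and there are 9 of them, so the total rise is 9 × 161 = 1449 mm.


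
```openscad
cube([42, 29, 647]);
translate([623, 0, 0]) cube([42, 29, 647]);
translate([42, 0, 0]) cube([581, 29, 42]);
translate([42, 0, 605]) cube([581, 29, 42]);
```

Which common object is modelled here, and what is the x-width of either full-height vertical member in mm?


A picture frame. The border width is 42 mm.

Four thin pieces enclosing a rectangular opening — a picture frame. The two full-height stiles are 647 mm tall; the top rail sits at z = 605 and is 42 mm tall, so the border above the opening is 647 − 605 = 42 mm, matching the stile x-width.


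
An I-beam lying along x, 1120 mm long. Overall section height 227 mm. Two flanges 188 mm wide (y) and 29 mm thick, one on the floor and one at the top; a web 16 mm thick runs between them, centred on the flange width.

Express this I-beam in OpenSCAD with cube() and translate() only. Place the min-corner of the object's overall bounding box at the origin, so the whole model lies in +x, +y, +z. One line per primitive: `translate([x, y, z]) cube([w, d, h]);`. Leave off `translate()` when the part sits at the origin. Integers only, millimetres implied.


cube([1120, 188, 29]);
translate([0, 86, 29]) cube([1120, 16, 169]);
translate([0, 0, 198]) cube([1120, 188, 29]);


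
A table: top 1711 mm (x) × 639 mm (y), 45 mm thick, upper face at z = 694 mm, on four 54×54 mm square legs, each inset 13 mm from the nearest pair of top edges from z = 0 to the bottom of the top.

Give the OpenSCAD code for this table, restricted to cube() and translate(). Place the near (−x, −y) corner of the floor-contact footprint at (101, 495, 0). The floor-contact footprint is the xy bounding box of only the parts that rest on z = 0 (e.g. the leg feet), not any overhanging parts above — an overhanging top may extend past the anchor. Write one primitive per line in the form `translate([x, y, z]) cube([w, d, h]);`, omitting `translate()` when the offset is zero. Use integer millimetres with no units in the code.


translate([88, 482, 649]) cube([1711, 639, 45]);
translate([101, 495, 0]) cube([54, 54, 649]);
translate([1732, 495, 0]) cube([54, 54, 649]);
translate([101, 1054, 0]) cube([54, 54, 649]);
translate([1732, 1054, 0]) cube([54, 54, 649]);


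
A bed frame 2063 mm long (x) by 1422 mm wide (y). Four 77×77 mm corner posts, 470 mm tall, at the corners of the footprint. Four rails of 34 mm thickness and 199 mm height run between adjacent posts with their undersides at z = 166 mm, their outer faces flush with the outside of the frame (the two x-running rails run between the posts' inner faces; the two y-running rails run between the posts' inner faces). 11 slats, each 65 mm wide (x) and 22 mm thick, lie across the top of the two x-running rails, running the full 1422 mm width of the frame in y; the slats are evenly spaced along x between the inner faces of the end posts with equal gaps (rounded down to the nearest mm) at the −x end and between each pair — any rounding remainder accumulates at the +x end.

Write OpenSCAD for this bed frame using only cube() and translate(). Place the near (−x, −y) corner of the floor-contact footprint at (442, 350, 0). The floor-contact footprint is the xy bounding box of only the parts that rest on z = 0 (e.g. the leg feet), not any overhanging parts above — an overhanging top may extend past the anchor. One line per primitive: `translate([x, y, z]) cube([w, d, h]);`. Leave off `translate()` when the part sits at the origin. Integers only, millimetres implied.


translate([442, 350, 0]) cube([77, 77, 470]);
translate([442, 1695, 0]) cube([77, 77, 470]);
translate([2428, 350, 0]) cube([77, 77, 470]);
translate([2428, 1695, 0]) cube([77, 77, 470]);
translate([519, 350, 166]) cube([1909, 34, 199]);
translate([519, 1738, 166]) cube([1909, 34, 199]);
translate([442, 427, 166]) cube([34, 1268, 199]);
translate([2471, 427, 166]) cube([34, 1268, 199]);
translate([618, 350, 365]) cube([65, 1422, 22]);
translate([782, 350, 365]) cube([65, 1422, 22]);
translate([946, 350, 365]) cube([65, 1422, 22]);
translate([1110, 350, 365]) cube([65, 1422, 22]);
translate([1274, 350, 365]) cube([65, 1422, 22]);
translate([1438, 350, 365]) cube([65, 1422, 22]);
translate([1602, 350, 365]) cube([65, 1422, 22]);
translate([1766, 350, 365]) cube([65, 1422, 22]);
translate([1930, 350, 365]) cube([65, 1422, 22]);
translate([2094, 350, 365]) cube([65, 1422, 22]);
translate([2258, 350, 365]) cube([65, 1422, 22]);


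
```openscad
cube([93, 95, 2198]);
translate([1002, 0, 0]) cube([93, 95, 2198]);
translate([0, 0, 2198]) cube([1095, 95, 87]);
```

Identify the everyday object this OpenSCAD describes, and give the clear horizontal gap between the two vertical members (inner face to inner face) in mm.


A door frame. The clear opening width is 909 mm.

Two 2198 mm tall posts with a header on top — a door frame. The left jamb is 93 mm wide at x = 0; the right jamb starts at x = 1002. The clear opening is 1002 − 93 = 909 mm.


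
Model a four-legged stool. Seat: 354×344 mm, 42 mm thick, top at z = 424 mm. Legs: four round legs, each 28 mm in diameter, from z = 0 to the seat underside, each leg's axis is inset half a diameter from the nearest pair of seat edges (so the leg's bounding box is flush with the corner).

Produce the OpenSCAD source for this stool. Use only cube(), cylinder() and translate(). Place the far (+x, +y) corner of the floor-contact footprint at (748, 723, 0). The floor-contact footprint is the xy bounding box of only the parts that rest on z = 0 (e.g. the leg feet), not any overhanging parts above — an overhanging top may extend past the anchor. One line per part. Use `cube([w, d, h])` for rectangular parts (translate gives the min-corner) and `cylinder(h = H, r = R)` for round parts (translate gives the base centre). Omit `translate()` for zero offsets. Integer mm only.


translate([394, 379, 382]) cube([354, 344, 42]);
translate([408, 393, 0]) cylinder(h = 382, r = 14);
translate([734, 393, 0]) cylinder(h = 382, r = 14);
translate([408, 709, 0]) cylinder(h = 382, r = 14);
translate([734, 709, 0]) cylinder(h = 382, r = 14);


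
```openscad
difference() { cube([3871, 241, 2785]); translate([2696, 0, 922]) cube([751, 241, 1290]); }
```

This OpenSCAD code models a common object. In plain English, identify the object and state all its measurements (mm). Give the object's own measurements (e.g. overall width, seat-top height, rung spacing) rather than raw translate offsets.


A wall 3871 mm long (x), 241 mm thick (y), 2785 mm tall, with a rectangular window opening cut through it. The opening is 751 mm wide and 1290 mm tall; its sill is at z = 922 mm and its near (−x) edge is 2696 mm from the wall's −x end. The opening passes through the full wall thickness.


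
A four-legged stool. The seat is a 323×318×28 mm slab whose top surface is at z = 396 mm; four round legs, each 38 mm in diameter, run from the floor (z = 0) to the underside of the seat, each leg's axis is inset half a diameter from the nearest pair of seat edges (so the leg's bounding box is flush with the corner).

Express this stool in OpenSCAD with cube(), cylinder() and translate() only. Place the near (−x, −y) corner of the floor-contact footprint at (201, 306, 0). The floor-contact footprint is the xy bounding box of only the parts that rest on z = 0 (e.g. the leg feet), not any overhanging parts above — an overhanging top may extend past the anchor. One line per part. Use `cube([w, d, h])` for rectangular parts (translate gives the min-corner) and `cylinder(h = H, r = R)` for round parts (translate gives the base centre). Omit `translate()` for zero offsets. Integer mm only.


// leg_h = 396 - 28 = 368
translate([201, 306, 368]) cube([323, 318, 28]);
translate([220, 325, 0]) cylinder(h = 368, r = 19);
translate([505, 325, 0]) cylinder(h = 368, r = 19);
translate([220, 605, 0]) cylinder(h = 368, r = 19);
translate([505, 605, 0]) cylinder(h = 368, r = 19);
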